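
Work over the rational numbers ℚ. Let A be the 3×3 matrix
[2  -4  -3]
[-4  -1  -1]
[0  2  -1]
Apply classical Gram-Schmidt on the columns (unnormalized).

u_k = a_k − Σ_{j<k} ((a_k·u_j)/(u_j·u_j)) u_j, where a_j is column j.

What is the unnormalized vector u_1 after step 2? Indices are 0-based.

Step 1: u_0 = a_0 = (2, -4, 0).
Step 2: u_1 = a_1 − (-1/5)·u_0 = (-18/5, -9/5, 2).

u_1 = (-18/5, -9/5, 2)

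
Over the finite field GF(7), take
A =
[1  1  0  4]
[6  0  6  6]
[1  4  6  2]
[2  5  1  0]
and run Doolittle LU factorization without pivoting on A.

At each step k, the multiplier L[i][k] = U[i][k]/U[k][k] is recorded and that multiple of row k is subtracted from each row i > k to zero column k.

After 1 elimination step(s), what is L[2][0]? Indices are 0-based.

Step 1: pivot at (0,0) is 1.
  row1 ← row1 − (6)·row0  ⇒  L[1][0]=6, U row1=(0, 1, 6, 3)
  row2 ← row2 − (1)·row0  ⇒  L[2][0]=1, U row2=(0, 3, 6, 5)
  row3 ← row3 − (2)·row0  ⇒  L[3][0]=2, U row3=(0, 3, 1, 6)

L[2][0] = 1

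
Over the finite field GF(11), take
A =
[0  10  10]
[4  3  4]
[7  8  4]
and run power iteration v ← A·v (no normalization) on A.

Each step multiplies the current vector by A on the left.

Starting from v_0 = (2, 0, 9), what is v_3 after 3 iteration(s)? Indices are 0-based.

v_3 = (7, 4, 3)

v_0 = (2, 0, 9).
v_1 = A·v_0 = (2, 0, 6).
v_2 = A·v_1 = (5, 10, 5).
v_3 = A·v_2 = (7, 4, 3).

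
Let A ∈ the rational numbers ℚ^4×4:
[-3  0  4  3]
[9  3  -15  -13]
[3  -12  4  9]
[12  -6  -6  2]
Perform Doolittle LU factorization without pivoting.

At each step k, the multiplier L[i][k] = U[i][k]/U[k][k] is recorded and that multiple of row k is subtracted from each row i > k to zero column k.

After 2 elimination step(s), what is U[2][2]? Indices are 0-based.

U[2][2] = -4

k=0: U[0][0]=-3
  eliminate (1,0): mult=-3, new row 1: (0, 3, -3, -4); set L[1][0]=-3
  eliminate (2,0): mult=-1, new row 2: (0, -12, 8, 12); set L[2][0]=-1
  eliminate (3,0): mult=-4, new row 3: (0, -6, 10, 14); set L[3][0]=-4
k=1: U[1][1]=3
  eliminate (2,1): mult=-4, new row 2: (0, 0, -4, -4); set L[2][1]=-4
  eliminate (3,1): mult=-2, new row 3: (0, 0, 4, 6); set L[3][1]=-2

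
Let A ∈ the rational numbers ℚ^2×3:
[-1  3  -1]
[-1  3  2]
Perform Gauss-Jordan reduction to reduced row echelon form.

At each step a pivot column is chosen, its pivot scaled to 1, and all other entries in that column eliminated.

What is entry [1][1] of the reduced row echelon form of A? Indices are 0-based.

M[1][1] = 0

pivot(0,0)=-1: scale R0 → (1, -3, 1)
  clear (1,0): R1 −= (-1)R0 → (0, 0, 3)
col 1: no nonzero at/below row 1; advance.
pivot(1,2)=3: scale R1 → (0, 0, 1)
  clear (0,2): R0 −= (1)R1 → (1, -3, 0)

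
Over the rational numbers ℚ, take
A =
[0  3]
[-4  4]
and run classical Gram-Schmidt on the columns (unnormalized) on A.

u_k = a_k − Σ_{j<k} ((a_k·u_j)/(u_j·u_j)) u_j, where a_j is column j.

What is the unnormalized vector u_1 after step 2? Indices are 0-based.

u_1 = (3, 0)

Step 1: u_0 = a_0 = (0, -4).
Step 2: u_1 = a_1 − (-1)·u_0 = (3, 0).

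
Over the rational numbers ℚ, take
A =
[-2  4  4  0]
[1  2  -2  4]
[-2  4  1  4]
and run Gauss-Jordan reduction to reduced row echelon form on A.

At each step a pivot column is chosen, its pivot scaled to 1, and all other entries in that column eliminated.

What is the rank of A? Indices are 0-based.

pivot(0,0)=-2: scale R0 → (1, -2, -2, 0)
  clear (1,0): R1 −= (1)R0 → (0, 4, 0, 4)
  clear (2,0): R2 −= (-2)R0 → (0, 0, -3, 4)
pivot(1,1)=4: scale R1 → (0, 1, 0, 1)
  clear (0,1): R0 −= (-2)R1 → (1, 0, -2, 2)
pivot(2,2)=-3: scale R2 → (0, 0, 1, -4/3)
  clear (0,2): R0 −= (-2)R2 → (1, 0, 0, -2/3)

rank = 3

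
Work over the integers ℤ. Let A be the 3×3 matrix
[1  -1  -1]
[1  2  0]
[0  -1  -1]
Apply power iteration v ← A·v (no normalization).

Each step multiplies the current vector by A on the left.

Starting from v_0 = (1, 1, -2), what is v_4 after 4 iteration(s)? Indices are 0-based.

v_4 = (-16, 22, -10)

v_0 = (1, 1, -2).
v_1 = A·v_0 = (2, 3, 1).
v_2 = A·v_1 = (-2, 8, -4).
v_3 = A·v_2 = (-6, 14, -4).
v_4 = A·v_3 = (-16, 22, -10).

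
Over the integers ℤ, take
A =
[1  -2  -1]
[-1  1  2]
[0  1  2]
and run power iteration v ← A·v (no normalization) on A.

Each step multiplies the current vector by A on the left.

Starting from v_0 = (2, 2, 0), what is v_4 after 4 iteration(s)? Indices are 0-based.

v_4 = (-70, 66, 46)

v_0 = (2, 2, 0).
v_1 = A·v_0 = (-2, 0, 2).
v_2 = A·v_1 = (-4, 6, 4).
v_3 = A·v_2 = (-20, 18, 14).
v_4 = A·v_3 = (-70, 66, 46).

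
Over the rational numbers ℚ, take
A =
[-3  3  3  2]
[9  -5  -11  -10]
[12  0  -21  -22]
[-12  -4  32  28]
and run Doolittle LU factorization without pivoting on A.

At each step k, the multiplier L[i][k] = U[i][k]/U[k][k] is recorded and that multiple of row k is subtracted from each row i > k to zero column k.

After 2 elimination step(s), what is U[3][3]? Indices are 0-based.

[col 0] pivot -3
  R1 -= -3*R0 → (0, 4, -2, -4)  (L[1][0] := -3)
  R2 -= -4*R0 → (0, 12, -9, -14)  (L[2][0] := -4)
  R3 -= 4*R0 → (0, -16, 20, 20)  (L[3][0] := 4)
[col 1] pivot 4
  R2 -= 3*R1 → (0, 0, -3, -2)  (L[2][1] := 3)
  R3 -= -4*R1 → (0, 0, 12, 4)  (L[3][1] := -4)

U[3][3] = 4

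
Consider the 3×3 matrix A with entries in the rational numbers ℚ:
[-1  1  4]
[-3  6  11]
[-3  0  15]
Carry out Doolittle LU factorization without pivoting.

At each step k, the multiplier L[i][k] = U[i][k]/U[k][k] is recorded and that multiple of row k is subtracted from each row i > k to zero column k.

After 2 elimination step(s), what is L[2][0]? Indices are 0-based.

L[2][0] = 3

[col 0] pivot -1
  R1 -= 3*R0 → (0, 3, -1)  (L[1][0] := 3)
  R2 -= 3*R0 → (0, -3, 3)  (L[2][0] := 3)
[col 1] pivot 3
  R2 -= -1*R1 → (0, 0, 2)  (L[2][1] := -1)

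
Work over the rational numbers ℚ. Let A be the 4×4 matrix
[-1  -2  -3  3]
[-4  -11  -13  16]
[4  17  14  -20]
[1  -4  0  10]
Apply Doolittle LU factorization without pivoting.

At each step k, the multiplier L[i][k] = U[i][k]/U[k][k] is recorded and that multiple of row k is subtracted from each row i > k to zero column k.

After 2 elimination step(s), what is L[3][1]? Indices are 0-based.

L[3][1] = 2

k=0: U[0][0]=-1
  eliminate (1,0): mult=4, new row 1: (0, -3, -1, 4); set L[1][0]=4
  eliminate (2,0): mult=-4, new row 2: (0, 9, 2, -8); set L[2][0]=-4
  eliminate (3,0): mult=-1, new row 3: (0, -6, -3, 13); set L[3][0]=-1
k=1: U[1][1]=-3
  eliminate (2,1): mult=-3, new row 2: (0, 0, -1, 4); set L[2][1]=-3
  eliminate (3,1): mult=2, new row 3: (0, 0, -1, 5); set L[3][1]=2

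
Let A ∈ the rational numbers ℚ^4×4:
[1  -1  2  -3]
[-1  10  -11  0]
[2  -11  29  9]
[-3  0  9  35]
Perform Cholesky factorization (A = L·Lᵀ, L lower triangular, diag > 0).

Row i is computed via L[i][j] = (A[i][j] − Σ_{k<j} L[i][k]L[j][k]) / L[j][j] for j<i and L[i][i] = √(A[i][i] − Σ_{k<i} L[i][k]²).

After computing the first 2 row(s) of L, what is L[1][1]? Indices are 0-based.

L[1][1] = 3

Step 1: L[0][0] = √(1) = 1.
  L[1][0] = (-1) / L[0][0] = -1.
Step 2: L[1][1] = √(9) = 3.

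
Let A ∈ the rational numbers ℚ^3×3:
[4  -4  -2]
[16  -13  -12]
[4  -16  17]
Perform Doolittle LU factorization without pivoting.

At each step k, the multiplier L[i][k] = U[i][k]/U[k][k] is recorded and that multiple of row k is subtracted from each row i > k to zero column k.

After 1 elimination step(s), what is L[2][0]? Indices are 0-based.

L[2][0] = 1

k=0: U[0][0]=4
  eliminate (1,0): mult=4, new row 1: (0, 3, -4); set L[1][0]=4
  eliminate (2,0): mult=1, new row 2: (0, -12, 19); set L[2][0]=1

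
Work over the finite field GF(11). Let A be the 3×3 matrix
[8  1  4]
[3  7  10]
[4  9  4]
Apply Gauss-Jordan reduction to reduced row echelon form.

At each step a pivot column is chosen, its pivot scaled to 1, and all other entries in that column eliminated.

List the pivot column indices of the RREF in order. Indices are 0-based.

pivot columns: 0, 1, 2

[1] R0 /= 8  ⇒  (1, 7, 6)
     R1 -= 3·R0  ⇒  (0, 8, 3)
     R2 -= 4·R0  ⇒  (0, 3, 2)
[2] R1 /= 8  ⇒  (0, 1, 10)
     R0 -= 7·R1  ⇒  (1, 0, 2)
     R2 -= 3·R1  ⇒  (0, 0, 5)
[3] R2 /= 5  ⇒  (0, 0, 1)
     R0 -= 2·R2  ⇒  (1, 0, 0)
     R1 -= 10·R2  ⇒  (0, 1, 0)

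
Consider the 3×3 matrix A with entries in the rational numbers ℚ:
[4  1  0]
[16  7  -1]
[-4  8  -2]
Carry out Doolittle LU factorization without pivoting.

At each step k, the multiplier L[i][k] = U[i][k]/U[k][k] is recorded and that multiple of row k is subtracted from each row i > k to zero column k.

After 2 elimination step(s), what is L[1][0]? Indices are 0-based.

L[1][0] = 4

k=0: U[0][0]=4
  eliminate (1,0): mult=4, new row 1: (0, 3, -1); set L[1][0]=4
  eliminate (2,0): mult=-1, new row 2: (0, 9, -2); set L[2][0]=-1
k=1: U[1][1]=3
  eliminate (2,1): mult=3, new row 2: (0, 0, 1); set L[2][1]=3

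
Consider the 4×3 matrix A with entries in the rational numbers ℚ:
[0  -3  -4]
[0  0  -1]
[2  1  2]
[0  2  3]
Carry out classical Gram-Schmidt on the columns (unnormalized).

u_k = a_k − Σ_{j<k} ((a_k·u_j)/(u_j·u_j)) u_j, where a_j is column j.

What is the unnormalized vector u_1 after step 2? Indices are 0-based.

u_1 = (-3, 0, 0, 2)

Step 1: u_0 = a_0 = (0, 0, 2, 0).
Step 2: u_1 = a_1 − (1/2)·u_0 = (-3, 0, 0, 2).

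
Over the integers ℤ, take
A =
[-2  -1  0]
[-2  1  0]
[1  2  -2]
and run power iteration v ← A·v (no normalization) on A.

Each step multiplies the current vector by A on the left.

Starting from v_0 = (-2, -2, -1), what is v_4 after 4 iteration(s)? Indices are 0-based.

v_4 = (-94, -58, 214)

v_0 = (-2, -2, -1).
v_1 = A·v_0 = (6, 2, -4).
v_2 = A·v_1 = (-14, -10, 18).
v_3 = A·v_2 = (38, 18, -70).
v_4 = A·v_3 = (-94, -58, 214).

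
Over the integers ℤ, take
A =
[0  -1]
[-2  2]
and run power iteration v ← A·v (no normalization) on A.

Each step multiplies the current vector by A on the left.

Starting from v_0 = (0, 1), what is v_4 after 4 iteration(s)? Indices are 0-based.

v_0 = (0, 1).
v_1 = A·v_0 = (-1, 2).
v_2 = A·v_1 = (-2, 6).
v_3 = A·v_2 = (-6, 16).
v_4 = A·v_3 = (-16, 44).

v_4 = (-16, 44)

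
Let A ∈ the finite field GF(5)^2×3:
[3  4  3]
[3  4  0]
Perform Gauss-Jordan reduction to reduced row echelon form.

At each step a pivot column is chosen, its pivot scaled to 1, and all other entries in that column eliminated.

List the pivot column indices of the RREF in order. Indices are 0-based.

pivot columns: 0, 2

[1] R0 /= 3  ⇒  (1, 3, 1)
     R1 -= 3·R0  ⇒  (0, 0, 2)
column 1 empty below row 1
[2] R1 /= 2  ⇒  (0, 0, 1)
     R0 -= 1·R1  ⇒  (1, 3, 0)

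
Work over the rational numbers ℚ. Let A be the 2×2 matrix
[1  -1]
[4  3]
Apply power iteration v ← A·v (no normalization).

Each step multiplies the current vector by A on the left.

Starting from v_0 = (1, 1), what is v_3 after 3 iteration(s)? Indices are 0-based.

v_3 = (-28, 35)

v_0 = (1, 1).
v_1 = A·v_0 = (0, 7).
v_2 = A·v_1 = (-7, 21).
v_3 = A·v_2 = (-28, 35).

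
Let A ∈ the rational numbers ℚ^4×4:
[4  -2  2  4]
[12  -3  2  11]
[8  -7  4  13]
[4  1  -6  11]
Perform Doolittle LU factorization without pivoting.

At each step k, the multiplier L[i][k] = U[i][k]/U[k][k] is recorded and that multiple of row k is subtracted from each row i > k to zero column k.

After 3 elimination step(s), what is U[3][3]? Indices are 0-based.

[col 0] pivot 4
  R1 -= 3*R0 → (0, 3, -4, -1)  (L[1][0] := 3)
  R2 -= 2*R0 → (0, -3, 0, 5)  (L[2][0] := 2)
  R3 -= 1*R0 → (0, 3, -8, 7)  (L[3][0] := 1)
[col 1] pivot 3
  R2 -= -1*R1 → (0, 0, -4, 4)  (L[2][1] := -1)
  R3 -= 1*R1 → (0, 0, -4, 8)  (L[3][1] := 1)
[col 2] pivot -4
  R3 -= 1*R2 → (0, 0, 0, 4)  (L[3][2] := 1)

U[3][3] = 4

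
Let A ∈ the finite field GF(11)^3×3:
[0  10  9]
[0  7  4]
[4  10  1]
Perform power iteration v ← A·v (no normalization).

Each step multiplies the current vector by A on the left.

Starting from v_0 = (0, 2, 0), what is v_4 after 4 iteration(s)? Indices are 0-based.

v_0 = (0, 2, 0).
v_1 = A·v_0 = (9, 3, 9).
v_2 = A·v_1 = (1, 2, 9).
v_3 = A·v_2 = (2, 6, 0).
v_4 = A·v_3 = (5, 9, 2).

v_4 = (5, 9, 2)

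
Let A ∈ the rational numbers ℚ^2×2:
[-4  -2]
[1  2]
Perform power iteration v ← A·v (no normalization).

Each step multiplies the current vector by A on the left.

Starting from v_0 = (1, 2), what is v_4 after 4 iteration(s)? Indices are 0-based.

v_4 = (316, -40)

v_0 = (1, 2).
v_1 = A·v_0 = (-8, 5).
v_2 = A·v_1 = (22, 2).
v_3 = A·v_2 = (-92, 26).
v_4 = A·v_3 = (316, -40).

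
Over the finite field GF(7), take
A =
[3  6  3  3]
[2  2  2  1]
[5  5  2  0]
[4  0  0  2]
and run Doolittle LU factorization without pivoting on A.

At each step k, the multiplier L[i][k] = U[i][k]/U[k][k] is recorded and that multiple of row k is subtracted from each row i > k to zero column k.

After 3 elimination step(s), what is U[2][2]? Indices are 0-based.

U[2][2] = 4

k=0: U[0][0]=3
  eliminate (1,0): mult=3, new row 1: (0, 5, 0, 6); set L[1][0]=3
  eliminate (2,0): mult=4, new row 2: (0, 2, 4, 2); set L[2][0]=4
  eliminate (3,0): mult=6, new row 3: (0, 6, 3, 5); set L[3][0]=6
k=1: U[1][1]=5
  eliminate (2,1): mult=6, new row 2: (0, 0, 4, 1); set L[2][1]=6
  eliminate (3,1): mult=4, new row 3: (0, 0, 3, 2); set L[3][1]=4
k=2: U[2][2]=4
  eliminate (3,2): mult=6, new row 3: (0, 0, 0, 3); set L[3][2]=6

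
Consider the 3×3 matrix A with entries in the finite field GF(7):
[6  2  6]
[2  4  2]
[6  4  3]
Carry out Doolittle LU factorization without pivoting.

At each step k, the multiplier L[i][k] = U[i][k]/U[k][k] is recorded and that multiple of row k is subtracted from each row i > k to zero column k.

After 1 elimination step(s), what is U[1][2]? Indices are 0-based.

U[1][2] = 0

k=0: U[0][0]=6
  eliminate (1,0): mult=5, new row 1: (0, 1, 0); set L[1][0]=5
  eliminate (2,0): mult=1, new row 2: (0, 2, 4); set L[2][0]=1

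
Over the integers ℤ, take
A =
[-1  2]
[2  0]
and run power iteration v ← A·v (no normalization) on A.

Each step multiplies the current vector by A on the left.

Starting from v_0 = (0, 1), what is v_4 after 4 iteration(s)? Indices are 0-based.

v_4 = (-18, 20)

v_0 = (0, 1).
v_1 = A·v_0 = (2, 0).
v_2 = A·v_1 = (-2, 4).
v_3 = A·v_2 = (10, -4).
v_4 = A·v_3 = (-18, 20).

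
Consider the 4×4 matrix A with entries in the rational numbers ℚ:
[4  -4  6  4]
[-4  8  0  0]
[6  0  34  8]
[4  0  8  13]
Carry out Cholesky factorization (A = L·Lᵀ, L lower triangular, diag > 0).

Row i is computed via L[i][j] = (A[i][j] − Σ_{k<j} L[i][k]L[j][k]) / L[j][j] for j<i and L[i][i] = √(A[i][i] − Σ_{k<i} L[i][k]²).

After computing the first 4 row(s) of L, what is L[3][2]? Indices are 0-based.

L[3][2] = -1

Step 1: L[0][0] = √(4) = 2.
  L[1][0] = (-4) / L[0][0] = -2.
Step 2: L[1][1] = √(4) = 2.
  L[2][0] = (6) / L[0][0] = 3.
  L[2][1] = (6) / L[1][1] = 3.
Step 3: L[2][2] = √(16) = 4.
  L[3][0] = (4) / L[0][0] = 2.
  L[3][1] = (4) / L[1][1] = 2.
  L[3][2] = (-4) / L[2][2] = -1.
Step 4: L[3][3] = √(4) = 2.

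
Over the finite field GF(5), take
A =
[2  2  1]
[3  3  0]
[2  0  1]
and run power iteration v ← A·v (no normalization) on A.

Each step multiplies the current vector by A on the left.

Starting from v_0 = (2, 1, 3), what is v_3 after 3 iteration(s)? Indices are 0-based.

v_0 = (2, 1, 3).
v_1 = A·v_0 = (4, 4, 2).
v_2 = A·v_1 = (3, 4, 0).
v_3 = A·v_2 = (4, 1, 1).

v_3 = (4, 1, 1)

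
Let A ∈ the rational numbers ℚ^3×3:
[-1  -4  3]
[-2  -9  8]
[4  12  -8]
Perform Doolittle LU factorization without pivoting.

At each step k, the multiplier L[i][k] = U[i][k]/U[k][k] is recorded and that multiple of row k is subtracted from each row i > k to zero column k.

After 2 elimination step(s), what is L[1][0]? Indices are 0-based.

Step 1: pivot at (0,0) is -1.
  row1 ← row1 − (2)·row0  ⇒  L[1][0]=2, U row1=(0, -1, 2)
  row2 ← row2 − (-4)·row0  ⇒  L[2][0]=-4, U row2=(0, -4, 4)
Step 2: pivot at (1,1) is -1.
  row2 ← row2 − (4)·row1  ⇒  L[2][1]=4, U row2=(0, 0, -4)

L[1][0] = 2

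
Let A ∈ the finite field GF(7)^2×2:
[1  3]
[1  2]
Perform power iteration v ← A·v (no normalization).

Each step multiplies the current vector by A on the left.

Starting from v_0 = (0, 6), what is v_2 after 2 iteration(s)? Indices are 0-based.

v_0 = (0, 6).
v_1 = A·v_0 = (4, 5).
v_2 = A·v_1 = (5, 0).

v_2 = (5, 0)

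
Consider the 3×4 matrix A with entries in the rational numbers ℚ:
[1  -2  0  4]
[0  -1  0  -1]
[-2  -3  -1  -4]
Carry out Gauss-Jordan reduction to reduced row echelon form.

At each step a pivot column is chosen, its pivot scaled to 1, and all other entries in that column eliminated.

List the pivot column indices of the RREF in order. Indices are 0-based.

pivot(0,0)=1: scale R0 → (1, -2, 0, 4)
  clear (2,0): R2 −= (-2)R0 → (0, -7, -1, 4)
pivot(1,1)=-1: scale R1 → (0, 1, 0, 1)
  clear (0,1): R0 −= (-2)R1 → (1, 0, 0, 6)
  clear (2,1): R2 −= (-7)R1 → (0, 0, -1, 11)
pivot(2,2)=-1: scale R2 → (0, 0, 1, -11)

pivot columns: 0, 1, 2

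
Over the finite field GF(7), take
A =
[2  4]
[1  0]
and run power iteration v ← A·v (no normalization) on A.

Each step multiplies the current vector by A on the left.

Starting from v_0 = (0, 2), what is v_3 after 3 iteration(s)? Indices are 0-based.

v_3 = (1, 2)

v_0 = (0, 2).
v_1 = A·v_0 = (1, 0).
v_2 = A·v_1 = (2, 1).
v_3 = A·v_2 = (1, 2).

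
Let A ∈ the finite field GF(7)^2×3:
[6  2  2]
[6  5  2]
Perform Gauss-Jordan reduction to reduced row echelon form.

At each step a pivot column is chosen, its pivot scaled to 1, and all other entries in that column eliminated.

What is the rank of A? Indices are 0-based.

rank = 2

pivot(0,0)=6: scale R0 → (1, 5, 5)
  clear (1,0): R1 −= (6)R0 → (0, 3, 0)
pivot(1,1)=3: scale R1 → (0, 1, 0)
  clear (0,1): R0 −= (5)R1 → (1, 0, 5)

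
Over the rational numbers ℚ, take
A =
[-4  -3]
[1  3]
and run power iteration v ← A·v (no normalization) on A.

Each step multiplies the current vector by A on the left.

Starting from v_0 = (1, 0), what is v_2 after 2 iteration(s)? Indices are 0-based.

v_0 = (1, 0).
v_1 = A·v_0 = (-4, 1).
v_2 = A·v_1 = (13, -1).

v_2 = (13, -1)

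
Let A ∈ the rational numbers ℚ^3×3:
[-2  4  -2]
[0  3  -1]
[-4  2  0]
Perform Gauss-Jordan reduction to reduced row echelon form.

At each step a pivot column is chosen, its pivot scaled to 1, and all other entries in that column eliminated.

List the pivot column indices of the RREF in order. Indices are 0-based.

pivot columns: 0, 1, 2

pivot(0,0)=-2: scale R0 → (1, -2, 1)
  clear (2,0): R2 −= (-4)R0 → (0, -6, 4)
pivot(1,1)=3: scale R1 → (0, 1, -1/3)
  clear (0,1): R0 −= (-2)R1 → (1, 0, 1/3)
  clear (2,1): R2 −= (-6)R1 → (0, 0, 2)
pivot(2,2)=2: scale R2 → (0, 0, 1)
  clear (0,2): R0 −= (1/3)R2 → (1, 0, 0)
  clear (1,2): R1 −= (-1/3)R2 → (0, 1, 0)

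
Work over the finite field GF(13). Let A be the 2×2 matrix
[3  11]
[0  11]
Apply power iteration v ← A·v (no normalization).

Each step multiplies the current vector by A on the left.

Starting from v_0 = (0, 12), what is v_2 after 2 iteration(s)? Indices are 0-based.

v_0 = (0, 12).
v_1 = A·v_0 = (2, 2).
v_2 = A·v_1 = (2, 9).

v_2 = (2, 9)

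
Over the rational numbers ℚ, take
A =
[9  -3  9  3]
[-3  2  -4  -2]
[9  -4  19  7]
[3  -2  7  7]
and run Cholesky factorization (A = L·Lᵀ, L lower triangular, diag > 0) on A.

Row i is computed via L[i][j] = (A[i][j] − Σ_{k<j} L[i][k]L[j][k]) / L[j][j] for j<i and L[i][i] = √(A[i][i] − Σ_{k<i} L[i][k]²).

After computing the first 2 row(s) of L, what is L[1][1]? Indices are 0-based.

Step 1: L[0][0] = √(9) = 3.
  L[1][0] = (-3) / L[0][0] = -1.
Step 2: L[1][1] = √(1) = 1.

L[1][1] = 1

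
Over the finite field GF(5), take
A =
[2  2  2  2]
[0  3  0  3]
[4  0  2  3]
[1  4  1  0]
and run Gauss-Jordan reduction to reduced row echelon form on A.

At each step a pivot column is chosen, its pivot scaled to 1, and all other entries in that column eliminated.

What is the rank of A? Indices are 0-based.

rank = 4

pivot(0,0)=2: scale R0 → (1, 1, 1, 1)
  clear (2,0): R2 −= (4)R0 → (0, 1, 3, 4)
  clear (3,0): R3 −= (1)R0 → (0, 3, 0, 4)
pivot(1,1)=3: scale R1 → (0, 1, 0, 1)
  clear (0,1): R0 −= (1)R1 → (1, 0, 1, 0)
  clear (2,1): R2 −= (1)R1 → (0, 0, 3, 3)
  clear (3,1): R3 −= (3)R1 → (0, 0, 0, 1)
pivot(2,2)=3: scale R2 → (0, 0, 1, 1)
  clear (0,2): R0 −= (1)R2 → (1, 0, 0, 4)
pivot(3,3)=1: scale R3 → (0, 0, 0, 1)
  clear (0,3): R0 −= (4)R3 → (1, 0, 0, 0)
  clear (1,3): R1 −= (1)R3 → (0, 1, 0, 0)
  clear (2,3): R2 −= (1)R3 → (0, 0, 1, 0)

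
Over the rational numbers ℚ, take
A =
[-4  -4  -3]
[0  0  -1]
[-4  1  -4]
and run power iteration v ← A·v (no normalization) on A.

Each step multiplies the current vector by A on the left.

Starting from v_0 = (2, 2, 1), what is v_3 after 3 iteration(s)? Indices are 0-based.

v_3 = (-825, -115, -890)

v_0 = (2, 2, 1).
v_1 = A·v_0 = (-19, -1, -10).
v_2 = A·v_1 = (110, 10, 115).
v_3 = A·v_2 = (-825, -115, -890).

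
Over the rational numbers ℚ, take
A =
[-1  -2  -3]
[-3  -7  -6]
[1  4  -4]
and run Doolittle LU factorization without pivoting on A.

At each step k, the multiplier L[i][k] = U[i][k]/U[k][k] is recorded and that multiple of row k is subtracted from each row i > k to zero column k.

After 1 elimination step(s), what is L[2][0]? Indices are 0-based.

[col 0] pivot -1
  R1 -= 3*R0 → (0, -1, 3)  (L[1][0] := 3)
  R2 -= -1*R0 → (0, 2, -7)  (L[2][0] := -1)

L[2][0] = -1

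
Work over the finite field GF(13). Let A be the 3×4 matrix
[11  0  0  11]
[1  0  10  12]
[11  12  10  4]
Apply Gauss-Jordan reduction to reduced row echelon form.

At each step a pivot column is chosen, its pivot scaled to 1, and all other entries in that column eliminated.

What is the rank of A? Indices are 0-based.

[1] R0 /= 11  ⇒  (1, 0, 0, 1)
     R1 -= 1·R0  ⇒  (0, 0, 10, 11)
     R2 -= 11·R0  ⇒  (0, 12, 10, 6)
[2] R1 <-> R2
[2] R1 /= 12  ⇒  (0, 1, 3, 7)
[3] R2 /= 10  ⇒  (0, 0, 1, 5)
     R1 -= 3·R2  ⇒  (0, 1, 0, 5)

rank = 3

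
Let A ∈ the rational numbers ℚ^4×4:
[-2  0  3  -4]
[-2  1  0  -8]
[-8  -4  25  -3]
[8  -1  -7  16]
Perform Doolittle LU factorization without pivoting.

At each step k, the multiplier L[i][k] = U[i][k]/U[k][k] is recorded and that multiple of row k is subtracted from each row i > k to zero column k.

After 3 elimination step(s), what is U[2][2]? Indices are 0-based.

Step 1: pivot at (0,0) is -2.
  row1 ← row1 − (1)·row0  ⇒  L[1][0]=1, U row1=(0, 1, -3, -4)
  row2 ← row2 − (4)·row0  ⇒  L[2][0]=4, U row2=(0, -4, 13, 13)
  row3 ← row3 − (-4)·row0  ⇒  L[3][0]=-4, U row3=(0, -1, 5, 0)
Step 2: pivot at (1,1) is 1.
  row2 ← row2 − (-4)·row1  ⇒  L[2][1]=-4, U row2=(0, 0, 1, -3)
  row3 ← row3 − (-1)·row1  ⇒  L[3][1]=-1, U row3=(0, 0, 2, -4)
Step 3: pivot at (2,2) is 1.
  row3 ← row3 − (2)·row2  ⇒  L[3][2]=2, U row3=(0, 0, 0, 2)

U[2][2] = 1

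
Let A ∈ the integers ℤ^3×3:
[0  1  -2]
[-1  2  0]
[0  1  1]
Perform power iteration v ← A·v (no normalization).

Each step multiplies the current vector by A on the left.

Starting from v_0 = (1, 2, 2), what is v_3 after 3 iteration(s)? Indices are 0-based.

v_3 = (-6, 21, 15)

v_0 = (1, 2, 2).
v_1 = A·v_0 = (-2, 3, 4).
v_2 = A·v_1 = (-5, 8, 7).
v_3 = A·v_2 = (-6, 21, 15).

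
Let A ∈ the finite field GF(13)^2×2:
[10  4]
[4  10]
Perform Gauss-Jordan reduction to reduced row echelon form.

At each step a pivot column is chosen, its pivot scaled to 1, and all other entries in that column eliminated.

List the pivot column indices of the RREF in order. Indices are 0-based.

step 1: normalize row 0 (÷10) = (1, 3)
  row 1: subtract 4×row0 = (0, 11)
step 2: normalize row 1 (÷11) = (0, 1)
  row 0: subtract 3×row1 = (1, 0)

pivot columns: 0, 1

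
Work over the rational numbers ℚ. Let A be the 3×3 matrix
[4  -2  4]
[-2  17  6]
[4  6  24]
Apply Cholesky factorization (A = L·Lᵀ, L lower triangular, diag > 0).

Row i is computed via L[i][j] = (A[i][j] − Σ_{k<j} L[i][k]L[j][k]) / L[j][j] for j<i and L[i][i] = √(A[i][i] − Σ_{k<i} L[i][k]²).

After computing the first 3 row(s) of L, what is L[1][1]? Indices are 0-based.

Step 1: L[0][0] = √(4) = 2.
  L[1][0] = (-2) / L[0][0] = -1.
Step 2: L[1][1] = √(16) = 4.
  L[2][0] = (4) / L[0][0] = 2.
  L[2][1] = (8) / L[1][1] = 2.
Step 3: L[2][2] = √(16) = 4.

L[1][1] = 4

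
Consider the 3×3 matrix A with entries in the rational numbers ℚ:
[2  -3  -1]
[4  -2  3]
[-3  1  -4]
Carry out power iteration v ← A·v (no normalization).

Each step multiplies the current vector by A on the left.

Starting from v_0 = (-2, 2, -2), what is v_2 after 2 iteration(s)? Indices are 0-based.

v_0 = (-2, 2, -2).
v_1 = A·v_0 = (-8, -18, 16).
v_2 = A·v_1 = (22, 52, -58).

v_2 = (22, 52, -58)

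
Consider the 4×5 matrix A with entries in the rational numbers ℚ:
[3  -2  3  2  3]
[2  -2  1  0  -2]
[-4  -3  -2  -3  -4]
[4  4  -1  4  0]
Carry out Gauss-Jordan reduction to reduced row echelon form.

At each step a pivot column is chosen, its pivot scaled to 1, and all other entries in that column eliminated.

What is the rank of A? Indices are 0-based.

rank = 4

[1] R0 /= 3  ⇒  (1, -2/3, 1, 2/3, 1)
     R1 -= 2·R0  ⇒  (0, -2/3, -1, -4/3, -4)
     R2 -= -4·R0  ⇒  (0, -17/3, 2, -1/3, 0)
     R3 -= 4·R0  ⇒  (0, 20/3, -5, 4/3, -4)
[2] R1 /= -2/3  ⇒  (0, 1, 3/2, 2, 6)
     R0 -= -2/3·R1  ⇒  (1, 0, 2, 2, 5)
     R2 -= -17/3·R1  ⇒  (0, 0, 21/2, 11, 34)
     R3 -= 20/3·R1  ⇒  (0, 0, -15, -12, -44)
[3] R2 /= 21/2  ⇒  (0, 0, 1, 22/21, 68/21)
     R0 -= 2·R2  ⇒  (1, 0, 0, -2/21, -31/21)
     R1 -= 3/2·R2  ⇒  (0, 1, 0, 3/7, 8/7)
     R3 -= -15·R2  ⇒  (0, 0, 0, 26/7, 32/7)
[4] R3 /= 26/7  ⇒  (0, 0, 0, 1, 16/13)
     R0 -= -2/21·R3  ⇒  (1, 0, 0, 0, -53/39)
     R1 -= 3/7·R3  ⇒  (0, 1, 0, 0, 8/13)
     R2 -= 22/21·R3  ⇒  (0, 0, 1, 0, 76/39)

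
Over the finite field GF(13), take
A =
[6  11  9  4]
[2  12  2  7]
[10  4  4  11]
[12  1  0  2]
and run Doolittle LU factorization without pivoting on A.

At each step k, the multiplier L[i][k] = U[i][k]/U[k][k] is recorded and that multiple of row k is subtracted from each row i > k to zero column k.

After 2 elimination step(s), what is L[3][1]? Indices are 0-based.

L[3][1] = 11

Step 1: pivot at (0,0) is 6.
  row1 ← row1 − (9)·row0  ⇒  L[1][0]=9, U row1=(0, 4, 12, 10)
  row2 ← row2 − (6)·row0  ⇒  L[2][0]=6, U row2=(0, 3, 2, 0)
  row3 ← row3 − (2)·row0  ⇒  L[3][0]=2, U row3=(0, 5, 8, 7)
Step 2: pivot at (1,1) is 4.
  row2 ← row2 − (4)·row1  ⇒  L[2][1]=4, U row2=(0, 0, 6, 12)
  row3 ← row3 − (11)·row1  ⇒  L[3][1]=11, U row3=(0, 0, 6, 1)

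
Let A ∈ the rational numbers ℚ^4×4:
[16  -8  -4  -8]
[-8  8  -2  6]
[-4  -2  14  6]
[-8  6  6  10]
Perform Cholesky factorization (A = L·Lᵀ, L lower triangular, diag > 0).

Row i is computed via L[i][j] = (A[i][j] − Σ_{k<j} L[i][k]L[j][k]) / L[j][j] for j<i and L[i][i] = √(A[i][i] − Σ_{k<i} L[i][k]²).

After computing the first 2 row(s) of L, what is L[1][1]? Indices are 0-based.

L[1][1] = 2

Step 1: L[0][0] = √(16) = 4.
  L[1][0] = (-8) / L[0][0] = -2.
Step 2: L[1][1] = √(4) = 2.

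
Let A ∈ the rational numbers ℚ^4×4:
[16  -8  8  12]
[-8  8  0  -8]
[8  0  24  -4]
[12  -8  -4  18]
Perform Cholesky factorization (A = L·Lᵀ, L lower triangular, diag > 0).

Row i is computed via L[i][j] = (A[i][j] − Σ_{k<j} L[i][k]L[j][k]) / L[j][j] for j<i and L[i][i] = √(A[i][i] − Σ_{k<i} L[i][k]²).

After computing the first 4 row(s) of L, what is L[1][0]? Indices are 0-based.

L[1][0] = -2

Step 1: L[0][0] = √(16) = 4.
  L[1][0] = (-8) / L[0][0] = -2.
Step 2: L[1][1] = √(4) = 2.
  L[2][0] = (8) / L[0][0] = 2.
  L[2][1] = (4) / L[1][1] = 2.
Step 3: L[2][2] = √(16) = 4.
  L[3][0] = (12) / L[0][0] = 3.
  L[3][1] = (-2) / L[1][1] = -1.
  L[3][2] = (-8) / L[2][2] = -2.
Step 4: L[3][3] = √(4) = 2.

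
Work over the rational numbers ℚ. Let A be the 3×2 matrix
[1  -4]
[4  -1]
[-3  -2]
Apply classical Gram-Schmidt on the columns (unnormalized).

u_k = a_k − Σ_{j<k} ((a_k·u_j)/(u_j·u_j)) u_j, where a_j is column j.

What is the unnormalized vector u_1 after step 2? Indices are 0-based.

u_1 = (-51/13, -9/13, -29/13)

Step 1: u_0 = a_0 = (1, 4, -3).
Step 2: u_1 = a_1 − (-1/13)·u_0 = (-51/13, -9/13, -29/13).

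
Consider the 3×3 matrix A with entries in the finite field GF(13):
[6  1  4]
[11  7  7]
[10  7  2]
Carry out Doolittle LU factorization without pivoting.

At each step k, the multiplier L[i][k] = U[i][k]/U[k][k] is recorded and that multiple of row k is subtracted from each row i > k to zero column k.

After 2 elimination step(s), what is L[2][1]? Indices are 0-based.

L[2][1] = 9

[col 0] pivot 6
  R1 -= 4*R0 → (0, 3, 4)  (L[1][0] := 4)
  R2 -= 6*R0 → (0, 1, 4)  (L[2][0] := 6)
[col 1] pivot 3
  R2 -= 9*R1 → (0, 0, 7)  (L[2][1] := 9)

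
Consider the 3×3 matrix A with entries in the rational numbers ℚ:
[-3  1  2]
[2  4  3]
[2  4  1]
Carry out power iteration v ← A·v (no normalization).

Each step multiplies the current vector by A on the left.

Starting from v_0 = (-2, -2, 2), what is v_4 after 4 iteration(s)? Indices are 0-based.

v_4 = (-1074, -1882, -1342)

v_0 = (-2, -2, 2).
v_1 = A·v_0 = (8, -6, -10).
v_2 = A·v_1 = (-50, -38, -18).
v_3 = A·v_2 = (76, -306, -270).
v_4 = A·v_3 = (-1074, -1882, -1342).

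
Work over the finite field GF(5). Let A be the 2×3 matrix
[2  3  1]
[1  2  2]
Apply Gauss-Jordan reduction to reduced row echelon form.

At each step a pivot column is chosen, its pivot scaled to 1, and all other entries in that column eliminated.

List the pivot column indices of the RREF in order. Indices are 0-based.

pivot columns: 0, 1

step 1: normalize row 0 (÷2) = (1, 4, 3)
  row 1: subtract 1×row0 = (0, 3, 4)
step 2: normalize row 1 (÷3) = (0, 1, 3)
  row 0: subtract 4×row1 = (1, 0, 1)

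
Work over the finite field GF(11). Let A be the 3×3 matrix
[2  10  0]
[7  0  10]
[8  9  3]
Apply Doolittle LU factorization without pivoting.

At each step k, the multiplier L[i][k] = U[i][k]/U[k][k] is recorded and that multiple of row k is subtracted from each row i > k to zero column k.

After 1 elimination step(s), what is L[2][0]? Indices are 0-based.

L[2][0] = 4

Step 1: pivot at (0,0) is 2.
  row1 ← row1 − (9)·row0  ⇒  L[1][0]=9, U row1=(0, 9, 10)
  row2 ← row2 − (4)·row0  ⇒  L[2][0]=4, U row2=(0, 2, 3)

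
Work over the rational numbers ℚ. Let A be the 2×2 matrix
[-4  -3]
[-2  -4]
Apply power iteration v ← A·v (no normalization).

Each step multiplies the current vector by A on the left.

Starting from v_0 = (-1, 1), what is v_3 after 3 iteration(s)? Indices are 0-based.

v_0 = (-1, 1).
v_1 = A·v_0 = (1, -2).
v_2 = A·v_1 = (2, 6).
v_3 = A·v_2 = (-26, -28).

v_3 = (-26, -28)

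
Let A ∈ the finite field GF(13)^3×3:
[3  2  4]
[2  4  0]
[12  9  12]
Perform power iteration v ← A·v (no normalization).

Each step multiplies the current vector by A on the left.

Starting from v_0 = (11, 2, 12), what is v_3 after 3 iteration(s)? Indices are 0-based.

v_3 = (2, 8, 6)

v_0 = (11, 2, 12).
v_1 = A·v_0 = (7, 4, 8).
v_2 = A·v_1 = (9, 4, 8).
v_3 = A·v_2 = (2, 8, 6).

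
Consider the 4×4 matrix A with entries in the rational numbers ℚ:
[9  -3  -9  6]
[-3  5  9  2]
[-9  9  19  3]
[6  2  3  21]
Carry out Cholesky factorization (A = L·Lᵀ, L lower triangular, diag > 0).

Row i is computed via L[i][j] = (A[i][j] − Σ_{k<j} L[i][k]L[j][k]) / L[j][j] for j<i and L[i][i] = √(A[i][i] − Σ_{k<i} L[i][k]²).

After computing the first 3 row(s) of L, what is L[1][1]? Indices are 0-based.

L[1][1] = 2

Step 1: L[0][0] = √(9) = 3.
  L[1][0] = (-3) / L[0][0] = -1.
Step 2: L[1][1] = √(4) = 2.
  L[2][0] = (-9) / L[0][0] = -3.
  L[2][1] = (6) / L[1][1] = 3.
Step 3: L[2][2] = √(1) = 1.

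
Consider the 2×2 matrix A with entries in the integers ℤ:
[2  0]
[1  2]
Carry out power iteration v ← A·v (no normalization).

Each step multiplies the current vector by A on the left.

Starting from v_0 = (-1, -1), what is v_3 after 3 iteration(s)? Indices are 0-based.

v_0 = (-1, -1).
v_1 = A·v_0 = (-2, -3).
v_2 = A·v_1 = (-4, -8).
v_3 = A·v_2 = (-8, -20).

v_3 = (-8, -20)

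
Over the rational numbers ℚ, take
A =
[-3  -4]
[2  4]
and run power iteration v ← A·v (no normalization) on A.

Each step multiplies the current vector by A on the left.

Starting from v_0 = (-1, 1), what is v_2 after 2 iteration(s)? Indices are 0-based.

v_2 = (-5, 6)

v_0 = (-1, 1).
v_1 = A·v_0 = (-1, 2).
v_2 = A·v_1 = (-5, 6).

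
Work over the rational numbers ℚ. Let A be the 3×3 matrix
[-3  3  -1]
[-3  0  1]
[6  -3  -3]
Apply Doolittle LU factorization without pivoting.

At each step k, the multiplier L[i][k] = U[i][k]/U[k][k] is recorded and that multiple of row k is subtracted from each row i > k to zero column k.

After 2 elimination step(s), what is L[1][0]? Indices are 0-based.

L[1][0] = 1

Step 1: pivot at (0,0) is -3.
  row1 ← row1 − (1)·row0  ⇒  L[1][0]=1, U row1=(0, -3, 2)
  row2 ← row2 − (-2)·row0  ⇒  L[2][0]=-2, U row2=(0, 3, -5)
Step 2: pivot at (1,1) is -3.
  row2 ← row2 − (-1)·row1  ⇒  L[2][1]=-1, U row2=(0, 0, -3)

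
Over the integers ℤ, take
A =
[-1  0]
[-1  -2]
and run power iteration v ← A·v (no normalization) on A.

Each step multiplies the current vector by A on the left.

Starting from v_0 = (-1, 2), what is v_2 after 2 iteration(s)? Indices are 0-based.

v_2 = (-1, 5)

v_0 = (-1, 2).
v_1 = A·v_0 = (1, -3).
v_2 = A·v_1 = (-1, 5).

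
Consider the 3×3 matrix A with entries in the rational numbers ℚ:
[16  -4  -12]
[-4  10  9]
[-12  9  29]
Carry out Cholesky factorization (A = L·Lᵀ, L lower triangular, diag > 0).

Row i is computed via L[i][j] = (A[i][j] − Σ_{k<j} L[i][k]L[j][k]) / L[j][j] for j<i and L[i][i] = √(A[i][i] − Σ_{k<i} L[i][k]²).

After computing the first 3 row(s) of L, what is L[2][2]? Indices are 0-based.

Step 1: L[0][0] = √(16) = 4.
  L[1][0] = (-4) / L[0][0] = -1.
Step 2: L[1][1] = √(9) = 3.
  L[2][0] = (-12) / L[0][0] = -3.
  L[2][1] = (6) / L[1][1] = 2.
Step 3: L[2][2] = √(16) = 4.

L[2][2] = 4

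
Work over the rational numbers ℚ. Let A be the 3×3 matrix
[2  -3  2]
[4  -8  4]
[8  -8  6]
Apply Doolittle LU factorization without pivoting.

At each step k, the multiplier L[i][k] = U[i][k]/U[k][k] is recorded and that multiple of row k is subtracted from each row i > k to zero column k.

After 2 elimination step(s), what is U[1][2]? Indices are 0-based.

U[1][2] = 0

Step 1: pivot at (0,0) is 2.
  row1 ← row1 − (2)·row0  ⇒  L[1][0]=2, U row1=(0, -2, 0)
  row2 ← row2 − (4)·row0  ⇒  L[2][0]=4, U row2=(0, 4, -2)
Step 2: pivot at (1,1) is -2.
  row2 ← row2 − (-2)·row1  ⇒  L[2][1]=-2, U row2=(0, 0, -2)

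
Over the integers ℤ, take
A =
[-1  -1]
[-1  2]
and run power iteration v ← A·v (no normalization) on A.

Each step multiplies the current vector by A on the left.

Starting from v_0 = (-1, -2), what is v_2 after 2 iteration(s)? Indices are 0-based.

v_0 = (-1, -2).
v_1 = A·v_0 = (3, -3).
v_2 = A·v_1 = (0, -9).

v_2 = (0, -9)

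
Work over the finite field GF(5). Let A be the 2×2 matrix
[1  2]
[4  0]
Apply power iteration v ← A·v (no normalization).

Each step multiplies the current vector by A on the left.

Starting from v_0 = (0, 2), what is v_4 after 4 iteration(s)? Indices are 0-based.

v_0 = (0, 2).
v_1 = A·v_0 = (4, 0).
v_2 = A·v_1 = (4, 1).
v_3 = A·v_2 = (1, 1).
v_4 = A·v_3 = (3, 4).

v_4 = (3, 4)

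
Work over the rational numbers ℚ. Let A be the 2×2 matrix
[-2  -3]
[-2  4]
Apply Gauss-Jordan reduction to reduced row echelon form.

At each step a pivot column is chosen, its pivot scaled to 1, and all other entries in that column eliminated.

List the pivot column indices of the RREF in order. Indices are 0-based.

[1] R0 /= -2  ⇒  (1, 3/2)
     R1 -= -2·R0  ⇒  (0, 7)
[2] R1 /= 7  ⇒  (0, 1)
     R0 -= 3/2·R1  ⇒  (1, 0)

pivot columns: 0, 1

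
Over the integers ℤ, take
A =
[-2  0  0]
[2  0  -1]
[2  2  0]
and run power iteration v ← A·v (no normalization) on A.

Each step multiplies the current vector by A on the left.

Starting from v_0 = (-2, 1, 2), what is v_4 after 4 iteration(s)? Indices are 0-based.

v_4 = (-32, 28, 8)

v_0 = (-2, 1, 2).
v_1 = A·v_0 = (4, -6, -2).
v_2 = A·v_1 = (-8, 10, -4).
v_3 = A·v_2 = (16, -12, 4).
v_4 = A·v_3 = (-32, 28, 8).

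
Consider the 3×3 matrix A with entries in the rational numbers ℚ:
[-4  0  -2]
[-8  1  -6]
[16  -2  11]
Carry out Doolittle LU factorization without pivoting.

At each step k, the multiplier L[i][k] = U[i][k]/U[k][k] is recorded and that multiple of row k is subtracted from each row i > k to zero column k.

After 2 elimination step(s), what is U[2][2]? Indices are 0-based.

[col 0] pivot -4
  R1 -= 2*R0 → (0, 1, -2)  (L[1][0] := 2)
  R2 -= -4*R0 → (0, -2, 3)  (L[2][0] := -4)
[col 1] pivot 1
  R2 -= -2*R1 → (0, 0, -1)  (L[2][1] := -2)

U[2][2] = -1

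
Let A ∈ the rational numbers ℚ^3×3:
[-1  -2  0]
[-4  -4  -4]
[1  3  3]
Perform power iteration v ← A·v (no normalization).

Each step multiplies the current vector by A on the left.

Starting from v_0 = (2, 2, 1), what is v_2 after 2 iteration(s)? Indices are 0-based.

v_2 = (46, 60, -33)

v_0 = (2, 2, 1).
v_1 = A·v_0 = (-6, -20, 11).
v_2 = A·v_1 = (46, 60, -33).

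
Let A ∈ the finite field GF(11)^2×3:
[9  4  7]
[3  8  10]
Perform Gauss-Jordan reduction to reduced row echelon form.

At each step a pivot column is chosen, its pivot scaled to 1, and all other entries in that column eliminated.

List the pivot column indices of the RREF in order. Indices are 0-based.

[1] R0 /= 9  ⇒  (1, 9, 2)
     R1 -= 3·R0  ⇒  (0, 3, 4)
[2] R1 /= 3  ⇒  (0, 1, 5)
     R0 -= 9·R1  ⇒  (1, 0, 1)

pivot columns: 0, 1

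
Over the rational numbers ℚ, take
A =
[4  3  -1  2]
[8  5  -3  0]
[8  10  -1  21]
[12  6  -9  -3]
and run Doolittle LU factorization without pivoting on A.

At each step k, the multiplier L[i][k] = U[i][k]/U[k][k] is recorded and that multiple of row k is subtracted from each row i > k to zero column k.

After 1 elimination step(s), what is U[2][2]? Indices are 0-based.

U[2][2] = 1

Step 1: pivot at (0,0) is 4.
  row1 ← row1 − (2)·row0  ⇒  L[1][0]=2, U row1=(0, -1, -1, -4)
  row2 ← row2 − (2)·row0  ⇒  L[2][0]=2, U row2=(0, 4, 1, 17)
  row3 ← row3 − (3)·row0  ⇒  L[3][0]=3, U row3=(0, -3, -6, -9)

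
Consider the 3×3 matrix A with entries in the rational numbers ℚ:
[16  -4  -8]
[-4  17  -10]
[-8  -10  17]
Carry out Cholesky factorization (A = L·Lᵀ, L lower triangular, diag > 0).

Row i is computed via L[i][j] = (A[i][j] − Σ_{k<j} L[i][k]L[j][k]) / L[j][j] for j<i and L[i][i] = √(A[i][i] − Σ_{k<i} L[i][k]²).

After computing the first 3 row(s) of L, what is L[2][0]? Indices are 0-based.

Step 1: L[0][0] = √(16) = 4.
  L[1][0] = (-4) / L[0][0] = -1.
Step 2: L[1][1] = √(16) = 4.
  L[2][0] = (-8) / L[0][0] = -2.
  L[2][1] = (-12) / L[1][1] = -3.
Step 3: L[2][2] = √(4) = 2.

L[2][0] = -2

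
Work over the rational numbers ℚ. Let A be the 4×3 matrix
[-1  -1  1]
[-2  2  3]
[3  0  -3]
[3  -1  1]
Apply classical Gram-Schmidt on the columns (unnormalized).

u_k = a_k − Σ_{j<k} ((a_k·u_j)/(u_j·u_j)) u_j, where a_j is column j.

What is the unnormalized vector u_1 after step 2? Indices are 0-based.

u_1 = (-29/23, 34/23, 18/23, -5/23)

Step 1: u_0 = a_0 = (-1, -2, 3, 3).
Step 2: u_1 = a_1 − (-6/23)·u_0 = (-29/23, 34/23, 18/23, -5/23).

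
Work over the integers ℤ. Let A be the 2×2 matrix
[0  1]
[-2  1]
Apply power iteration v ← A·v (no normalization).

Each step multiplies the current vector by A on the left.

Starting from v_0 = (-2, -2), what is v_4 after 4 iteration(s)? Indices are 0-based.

v_0 = (-2, -2).
v_1 = A·v_0 = (-2, 2).
v_2 = A·v_1 = (2, 6).
v_3 = A·v_2 = (6, 2).
v_4 = A·v_3 = (2, -10).

v_4 = (2, -10)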